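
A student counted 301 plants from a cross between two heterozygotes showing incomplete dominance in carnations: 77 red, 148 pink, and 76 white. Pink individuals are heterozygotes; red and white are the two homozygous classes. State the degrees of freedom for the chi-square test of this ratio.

With incomplete dominance, a heterozygote × heterozygote cross gives a 1:2:1 phenotypic ratio.
A goodness-of-fit test with 3 phenotype classes has df = 3 − 1 = 2.

2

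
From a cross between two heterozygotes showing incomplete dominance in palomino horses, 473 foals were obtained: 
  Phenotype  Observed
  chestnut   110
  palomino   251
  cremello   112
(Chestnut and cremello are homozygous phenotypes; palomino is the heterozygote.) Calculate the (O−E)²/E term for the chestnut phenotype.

0.576

With incomplete dominance, a heterozygote × heterozygote cross gives a 1:2:1 phenotypic ratio.
The 1:2:1 ratio has 4 parts, so with N = 473 the expected counts are:
  chestnut: 473 × 1/4 = 118.25
  palomino: 473 × 2/4 = 236.5
  cremello: 473 × 1/4 = 118.25
Contribution of chestnut: (110 − 118.25)² / 118.25 = 0.5756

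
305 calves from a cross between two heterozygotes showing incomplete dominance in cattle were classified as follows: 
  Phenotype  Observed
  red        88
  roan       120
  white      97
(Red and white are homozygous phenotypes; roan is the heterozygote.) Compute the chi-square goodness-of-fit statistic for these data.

With incomplete dominance, a heterozygote × heterozygote cross gives a 1:2:1 phenotypic ratio.
Expected counts for N = 305 under a 1:2:1 ratio (total parts = 4):
  red: 305 × 1/4 = 76.25
  roan: 305 × 2/4 = 152.5
  white: 305 × 1/4 = 76.25
χ² = Σ (O − E)² / E
  red: (88 − 76.25)² / 76.25 = 1.8107
  roan: (120 − 152.5)² / 152.5 = 6.9262
  white: (97 − 76.25)² / 76.25 = 5.6467
χ² = 1.8107 + 6.9262 + 5.6467 = 14.3836 ≈ 14.384

14.384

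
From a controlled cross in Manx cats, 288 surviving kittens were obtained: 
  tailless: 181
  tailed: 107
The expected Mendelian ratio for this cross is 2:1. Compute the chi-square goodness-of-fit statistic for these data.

Under the 2:1 hypothesis (Σ ratio = 3, N = 288):
  tailless: 288 × 2/3 = 192
  tailed: 288 × 1/3 = 96
χ² = Σ (O − E)² / E
  tailless: (181 − 192)² / 192 = 0.6302
  tailed: (107 − 96)² / 96 = 1.2604
χ² = 0.6302 + 1.2604 = 1.8906 ≈ 1.891

1.891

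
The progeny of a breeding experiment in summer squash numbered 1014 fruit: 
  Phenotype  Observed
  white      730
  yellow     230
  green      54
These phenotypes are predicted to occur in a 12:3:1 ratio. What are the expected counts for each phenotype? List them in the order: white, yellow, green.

760.5, 190.125, 63.375

Total ratio parts = 16. Expected numbers out of 1014:
  white: 1014 × 12/16 = 760.5
  yellow: 1014 × 3/16 = 190.125
  green: 1014 × 1/16 = 63.375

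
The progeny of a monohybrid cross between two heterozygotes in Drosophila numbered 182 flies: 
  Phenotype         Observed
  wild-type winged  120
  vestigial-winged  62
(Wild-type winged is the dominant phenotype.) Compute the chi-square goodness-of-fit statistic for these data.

7.978

For a monohybrid cross between heterozygotes with complete dominance, the expected phenotypic ratio is 3:1.
Total ratio parts = 4. Expected numbers out of 182:
  wild-type winged: 182 × 3/4 = 136.5
  vestigial-winged: 182 × 1/4 = 45.5
χ² = Σ (O − E)² / E
  wild-type winged: (120 − 136.5)² / 136.5 = 1.9945
  vestigial-winged: (62 − 45.5)² / 45.5 = 5.9835
χ² = 1.9945 + 5.9835 = 7.978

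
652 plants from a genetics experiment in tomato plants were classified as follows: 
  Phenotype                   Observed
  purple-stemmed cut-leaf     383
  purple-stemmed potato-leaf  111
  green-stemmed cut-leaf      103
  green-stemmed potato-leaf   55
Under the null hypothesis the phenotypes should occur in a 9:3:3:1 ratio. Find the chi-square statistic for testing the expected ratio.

9.770

Total ratio parts = 16. Expected numbers out of 652:
  purple-stemmed cut-leaf: 652 × 9/16 = 366.75
  purple-stemmed potato-leaf: 652 × 3/16 = 122.25
  green-stemmed cut-leaf: 652 × 3/16 = 122.25
  green-stemmed potato-leaf: 652 × 1/16 = 40.75
χ² = Σ (O − E)² / E
  purple-stemmed cut-leaf: (383 − 366.75)² / 366.75 = 0.7200
  purple-stemmed potato-leaf: (111 − 122.25)² / 122.25 = 1.0353
  green-stemmed cut-leaf: (103 − 122.25)² / 122.25 = 3.0312
  green-stemmed potato-leaf: (55 − 40.75)² / 40.75 = 4.9831
χ² = 0.7200 + 1.0353 + 3.0312 + 4.9831 = 9.7696 ≈ 9.770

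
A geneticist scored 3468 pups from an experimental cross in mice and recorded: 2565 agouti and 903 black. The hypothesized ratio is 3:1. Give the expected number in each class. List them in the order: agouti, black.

2601, 867

Under the 3:1 hypothesis (Σ ratio = 4, N = 3468):
  agouti: 3468 × 3/4 = 2601
  black: 3468 × 1/4 = 867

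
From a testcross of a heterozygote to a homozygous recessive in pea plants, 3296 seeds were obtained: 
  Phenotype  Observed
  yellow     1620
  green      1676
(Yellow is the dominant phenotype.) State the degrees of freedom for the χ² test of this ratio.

A testcross of a heterozygote (Aa × aa) gives a 1:1 phenotypic ratio.
A goodness-of-fit test with 2 phenotype classes has df = 2 − 1 = 1.

1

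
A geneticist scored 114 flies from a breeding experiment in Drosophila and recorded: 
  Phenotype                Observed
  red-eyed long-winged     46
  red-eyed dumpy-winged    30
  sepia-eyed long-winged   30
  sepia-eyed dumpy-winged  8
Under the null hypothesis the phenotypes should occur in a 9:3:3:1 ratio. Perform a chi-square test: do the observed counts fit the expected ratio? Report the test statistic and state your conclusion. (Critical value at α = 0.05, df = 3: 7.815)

Expected counts for N = 114 under a 9:3:3:1 ratio (total parts = 16):
  red-eyed long-winged: 114 × 9/16 = 64.125
  red-eyed dumpy-winged: 114 × 3/16 = 21.375
  sepia-eyed long-winged: 114 × 3/16 = 21.375
  sepia-eyed dumpy-winged: 114 × 1/16 = 7.125
χ² = Σ (O − E)² / E
  red-eyed long-winged: (46 − 64.125)² / 64.125 = 5.1231
  red-eyed dumpy-winged: (30 − 21.375)² / 21.375 = 3.4803
  sepia-eyed long-winged: (30 − 21.375)² / 21.375 = 3.4803
  sepia-eyed dumpy-winged: (8 − 7.125)² / 7.125 = 0.1075
χ² = 5.1231 + 3.4803 + 3.4803 + 0.1075 = 12.1912 ≈ 12.191
Degrees of freedom = 4 − 1 = 3; critical value at α = 0.05 is 7.815.
Since 12.191 > 7.815, we reject the null hypothesis — the data do not fit the 9:3:3:1 ratio.

12.191; not consistent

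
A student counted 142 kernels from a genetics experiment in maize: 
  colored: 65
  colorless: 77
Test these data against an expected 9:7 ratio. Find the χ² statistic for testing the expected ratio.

6.332

Expected counts for N = 142 under a 9:7 ratio (total parts = 16):
  colored: 142 × 9/16 = 79.875
  colorless: 142 × 7/16 = 62.125
χ² = Σ (O − E)² / E
  colored: (65 − 79.875)² / 79.875 = 2.7701
  colorless: (77 − 62.125)² / 62.125 = 3.5616
χ² = 2.7701 + 3.5616 = 6.3317 ≈ 6.332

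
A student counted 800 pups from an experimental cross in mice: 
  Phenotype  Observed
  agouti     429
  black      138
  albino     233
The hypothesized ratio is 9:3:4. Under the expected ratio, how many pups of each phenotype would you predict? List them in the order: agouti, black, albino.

The 9:3:4 ratio has 16 parts, so with N = 800 the expected counts are:
  agouti: 800 × 9/16 = 450
  black: 800 × 3/16 = 150
  albino: 800 × 4/16 = 200

450, 150, 200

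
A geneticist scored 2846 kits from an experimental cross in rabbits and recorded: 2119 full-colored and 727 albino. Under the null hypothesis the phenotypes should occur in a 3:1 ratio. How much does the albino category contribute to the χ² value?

Expected counts for N = 2846 under a 3:1 ratio (total parts = 4):
  full-colored: 2846 × 3/4 = 2134.5
  albino: 2846 × 1/4 = 711.5
Contribution of albino: (727 − 711.5)² / 711.5 = 0.3377

0.338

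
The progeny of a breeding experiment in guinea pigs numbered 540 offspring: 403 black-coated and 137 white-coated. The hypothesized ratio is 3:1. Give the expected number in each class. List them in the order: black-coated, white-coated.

405, 135

Expected counts for N = 540 under a 3:1 ratio (total parts = 4):
  black-coated: 540 × 3/4 = 405
  white-coated: 540 × 1/4 = 135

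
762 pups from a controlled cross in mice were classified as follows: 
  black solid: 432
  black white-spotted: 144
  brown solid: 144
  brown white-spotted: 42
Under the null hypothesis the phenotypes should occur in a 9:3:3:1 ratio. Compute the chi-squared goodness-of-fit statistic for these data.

Under the 9:3:3:1 hypothesis (Σ ratio = 16, N = 762):
  black solid: 762 × 9/16 = 428.625
  black white-spotted: 762 × 3/16 = 142.875
  brown solid: 762 × 3/16 = 142.875
  brown white-spotted: 762 × 1/16 = 47.625
χ² = Σ (O − E)² / E
  black solid: (432 − 428.625)² / 428.625 = 0.0266
  black white-spotted: (144 − 142.875)² / 142.875 = 0.0089
  brown solid: (144 − 142.875)² / 142.875 = 0.0089
  brown white-spotted: (42 − 47.625)² / 47.625 = 0.6644
χ² = 0.0266 + 0.0089 + 0.0089 + 0.6644 = 0.7088 ≈ 0.709

0.709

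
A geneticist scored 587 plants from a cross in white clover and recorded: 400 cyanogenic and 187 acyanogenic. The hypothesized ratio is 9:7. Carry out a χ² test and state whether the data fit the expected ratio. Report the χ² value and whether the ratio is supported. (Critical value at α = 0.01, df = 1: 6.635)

Expected counts for N = 587 under a 9:7 ratio (total parts = 16):
  cyanogenic: 587 × 9/16 = 330.1875
  acyanogenic: 587 × 7/16 = 256.8125
χ² = Σ (O − E)² / E
  cyanogenic: (400 − 330.1875)² / 330.1875 = 14.7607
  acyanogenic: (187 − 256.8125)² / 256.8125 = 18.9780
χ² = 14.7607 + 18.9780 = 33.7387 ≈ 33.739
Degrees of freedom = 2 − 1 = 1; critical value at α = 0.01 is 6.635.
Since 33.739 > 6.635, we reject the null hypothesis — the data do not fit the 9:7 ratio.

33.739; not consistent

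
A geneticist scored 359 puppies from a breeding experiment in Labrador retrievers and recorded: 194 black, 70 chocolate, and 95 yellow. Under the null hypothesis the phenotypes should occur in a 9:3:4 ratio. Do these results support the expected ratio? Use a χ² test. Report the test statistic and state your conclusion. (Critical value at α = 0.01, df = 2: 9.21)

The 9:3:4 ratio has 16 parts, so with N = 359 the expected counts are:
  black: 359 × 9/16 = 201.9375
  chocolate: 359 × 3/16 = 67.3125
  yellow: 359 × 4/16 = 89.75
χ² = Σ (O − E)² / E
  black: (194 − 201.9375)² / 201.9375 = 0.3120
  chocolate: (70 − 67.3125)² / 67.3125 = 0.1073
  yellow: (95 − 89.75)² / 89.75 = 0.3071
χ² = 0.3120 + 0.1073 + 0.3071 = 0.7264 ≈ 0.726
Degrees of freedom = 3 − 1 = 2; critical value at α = 0.01 is 9.21.
Since 0.726 < 9.21, we fail to reject the null hypothesis — the data are consistent with the 9:3:4 ratio.

0.726; consistent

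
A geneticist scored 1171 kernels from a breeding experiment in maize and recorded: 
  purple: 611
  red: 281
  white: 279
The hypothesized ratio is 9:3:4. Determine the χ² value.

Under the 9:3:4 hypothesis (Σ ratio = 16, N = 1171):
  purple: 1171 × 9/16 = 658.6875
  red: 1171 × 3/16 = 219.5625
  white: 1171 × 4/16 = 292.75
χ² = Σ (O − E)² / E
  purple: (611 − 658.6875)² / 658.6875 = 3.4525
  red: (281 − 219.5625)² / 219.5625 = 17.1913
  white: (279 − 292.75)² / 292.75 = 0.6458
χ² = 3.4525 + 17.1913 + 0.6458 = 21.2896 ≈ 21.290

21.290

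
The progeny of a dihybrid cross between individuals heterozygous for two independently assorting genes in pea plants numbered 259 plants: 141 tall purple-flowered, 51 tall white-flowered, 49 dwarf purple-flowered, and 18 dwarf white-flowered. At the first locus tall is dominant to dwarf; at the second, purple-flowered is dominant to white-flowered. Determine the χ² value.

A dihybrid F₂ with independent assortment and complete dominance at both loci gives a 9:3:3:1 phenotypic ratio.
Total ratio parts = 16. Expected numbers out of 259:
  tall purple-flowered: 259 × 9/16 = 145.6875
  tall white-flowered: 259 × 3/16 = 48.5625
  dwarf purple-flowered: 259 × 3/16 = 48.5625
  dwarf white-flowered: 259 × 1/16 = 16.1875
χ² = Σ (O − E)² / E
  tall purple-flowered: (141 − 145.6875)² / 145.6875 = 0.1508
  tall white-flowered: (51 − 48.5625)² / 48.5625 = 0.1223
  dwarf purple-flowered: (49 − 48.5625)² / 48.5625 = 0.0039
  dwarf white-flowered: (18 − 16.1875)² / 16.1875 = 0.2029
χ² = 0.1508 + 0.1223 + 0.0039 + 0.2029 = 0.4799 ≈ 0.480

0.480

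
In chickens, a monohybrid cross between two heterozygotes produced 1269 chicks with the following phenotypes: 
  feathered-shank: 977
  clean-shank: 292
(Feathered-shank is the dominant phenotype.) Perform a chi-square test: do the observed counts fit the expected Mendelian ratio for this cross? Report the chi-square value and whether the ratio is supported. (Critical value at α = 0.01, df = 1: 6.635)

2.680; consistent

For a monohybrid cross between heterozygotes with complete dominance, the expected phenotypic ratio is 3:1.
Expected counts for N = 1269 under a 3:1 ratio (total parts = 4):
  feathered-shank: 1269 × 3/4 = 951.75
  clean-shank: 1269 × 1/4 = 317.25
χ² = Σ (O − E)² / E
  feathered-shank: (977 − 951.75)² / 951.75 = 0.6699
  clean-shank: (292 − 317.25)² / 317.25 = 2.0097
χ² = 0.6699 + 2.0097 = 2.6796 ≈ 2.680
Degrees of freedom = 2 − 1 = 1; critical value at α = 0.01 is 6.635.
Since 2.680 < 6.635, we fail to reject the null hypothesis — the data are consistent with the 3:1 ratio.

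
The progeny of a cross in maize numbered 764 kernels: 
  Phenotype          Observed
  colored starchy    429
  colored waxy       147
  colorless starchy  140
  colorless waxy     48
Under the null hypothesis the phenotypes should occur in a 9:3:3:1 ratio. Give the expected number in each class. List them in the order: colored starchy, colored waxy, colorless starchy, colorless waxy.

The 9:3:3:1 ratio has 16 parts, so with N = 764 the expected counts are:
  colored starchy: 764 × 9/16 = 429.75
  colored waxy: 764 × 3/16 = 143.25
  colorless starchy: 764 × 3/16 = 143.25
  colorless waxy: 764 × 1/16 = 47.75

429.75, 143.25, 143.25, 47.75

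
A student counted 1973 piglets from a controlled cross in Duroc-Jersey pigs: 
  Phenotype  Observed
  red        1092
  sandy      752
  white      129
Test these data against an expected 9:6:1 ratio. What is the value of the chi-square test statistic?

Expected counts for N = 1973 under a 9:6:1 ratio (total parts = 16):
  red: 1973 × 9/16 = 1109.8125
  sandy: 1973 × 6/16 = 739.875
  white: 1973 × 1/16 = 123.3125
χ² = Σ (O − E)² / E
  red: (1092 − 1109.8125)² / 1109.8125 = 0.2859
  sandy: (752 − 739.875)² / 739.875 = 0.1987
  white: (129 − 123.3125)² / 123.3125 = 0.2623
χ² = 0.2859 + 0.1987 + 0.2623 = 0.7469 ≈ 0.747

0.747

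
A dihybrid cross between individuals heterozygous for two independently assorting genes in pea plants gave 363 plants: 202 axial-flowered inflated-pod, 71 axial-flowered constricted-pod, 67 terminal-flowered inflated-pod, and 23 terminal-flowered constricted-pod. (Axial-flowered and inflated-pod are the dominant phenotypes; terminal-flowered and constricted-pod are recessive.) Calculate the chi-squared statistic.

A dihybrid F₂ with independent assortment and complete dominance at both loci gives a 9:3:3:1 phenotypic ratio.
Expected counts for N = 363 under a 9:3:3:1 ratio (total parts = 16):
  axial-flowered inflated-pod: 363 × 9/16 = 204.1875
  axial-flowered constricted-pod: 363 × 3/16 = 68.0625
  terminal-flowered inflated-pod: 363 × 3/16 = 68.0625
  terminal-flowered constricted-pod: 363 × 1/16 = 22.6875
χ² = Σ (O − E)² / E
  axial-flowered inflated-pod: (202 − 204.1875)² / 204.1875 = 0.0234
  axial-flowered constricted-pod: (71 − 68.0625)² / 68.0625 = 0.1268
  terminal-flowered inflated-pod: (67 − 68.0625)² / 68.0625 = 0.0166
  terminal-flowered constricted-pod: (23 − 22.6875)² / 22.6875 = 0.0043
χ² = 0.0234 + 0.1268 + 0.0166 + 0.0043 = 0.1711 ≈ 0.171

0.171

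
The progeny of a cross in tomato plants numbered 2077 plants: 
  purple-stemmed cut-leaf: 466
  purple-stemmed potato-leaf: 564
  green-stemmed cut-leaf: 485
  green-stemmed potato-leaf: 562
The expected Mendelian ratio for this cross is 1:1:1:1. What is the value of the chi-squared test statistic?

The 1:1:1:1 ratio has 4 parts, so with N = 2077 the expected counts are:
  purple-stemmed cut-leaf: 2077 × 1/4 = 519.25
  purple-stemmed potato-leaf: 2077 × 1/4 = 519.25
  green-stemmed cut-leaf: 2077 × 1/4 = 519.25
  green-stemmed potato-leaf: 2077 × 1/4 = 519.25
χ² = Σ (O − E)² / E
  purple-stemmed cut-leaf: (466 − 519.25)² / 519.25 = 5.4609
  purple-stemmed potato-leaf: (564 − 519.25)² / 519.25 = 3.8566
  green-stemmed cut-leaf: (485 − 519.25)² / 519.25 = 2.2591
  green-stemmed potato-leaf: (562 − 519.25)² / 519.25 = 3.5196
χ² = 5.4609 + 3.8566 + 2.2591 + 3.5196 = 15.0962 ≈ 15.096

15.096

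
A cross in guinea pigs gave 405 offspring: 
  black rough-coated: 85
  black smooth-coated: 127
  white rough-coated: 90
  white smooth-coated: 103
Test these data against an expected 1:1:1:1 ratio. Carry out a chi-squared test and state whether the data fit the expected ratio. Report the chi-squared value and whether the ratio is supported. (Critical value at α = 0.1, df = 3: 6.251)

Expected counts for N = 405 under a 1:1:1:1 ratio (total parts = 4):
  black rough-coated: 405 × 1/4 = 101.25
  black smooth-coated: 405 × 1/4 = 101.25
  white rough-coated: 405 × 1/4 = 101.25
  white smooth-coated: 405 × 1/4 = 101.25
χ² = Σ (O − E)² / E
  black rough-coated: (85 − 101.25)² / 101.25 = 2.6080
  black smooth-coated: (127 − 101.25)² / 101.25 = 6.5488
  white rough-coated: (90 − 101.25)² / 101.25 = 1.2500
  white smooth-coated: (103 − 101.25)² / 101.25 = 0.0302
χ² = 2.6080 + 6.5488 + 1.2500 + 0.0302 = 10.437
Degrees of freedom = 4 − 1 = 3; critical value at α = 0.1 is 6.251.
Since 10.437 > 6.251, we reject the null hypothesis — the data do not fit the 1:1:1:1 ratio.

10.437; not consistent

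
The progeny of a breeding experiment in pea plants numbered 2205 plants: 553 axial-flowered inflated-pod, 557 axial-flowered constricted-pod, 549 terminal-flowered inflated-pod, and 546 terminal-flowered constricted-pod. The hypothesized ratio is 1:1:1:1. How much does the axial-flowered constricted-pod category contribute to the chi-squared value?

The 1:1:1:1 ratio has 4 parts, so with N = 2205 the expected counts are:
  axial-flowered inflated-pod: 2205 × 1/4 = 551.25
  axial-flowered constricted-pod: 2205 × 1/4 = 551.25
  terminal-flowered inflated-pod: 2205 × 1/4 = 551.25
  terminal-flowered constricted-pod: 2205 × 1/4 = 551.25
Contribution of axial-flowered constricted-pod: (557 − 551.25)² / 551.25 = 0.0600

0.060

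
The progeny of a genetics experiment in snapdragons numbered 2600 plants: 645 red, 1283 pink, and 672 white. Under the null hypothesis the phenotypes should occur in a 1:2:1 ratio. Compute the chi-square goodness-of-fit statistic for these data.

1.005

Expected counts for N = 2600 under a 1:2:1 ratio (total parts = 4):
  red: 2600 × 1/4 = 650
  pink: 2600 × 2/4 = 1300
  white: 2600 × 1/4 = 650
χ² = Σ (O − E)² / E
  red: (645 − 650)² / 650 = 0.0385
  pink: (1283 − 1300)² / 1300 = 0.2223
  white: (672 − 650)² / 650 = 0.7446
χ² = 0.0385 + 0.2223 + 0.7446 = 1.0054 ≈ 1.005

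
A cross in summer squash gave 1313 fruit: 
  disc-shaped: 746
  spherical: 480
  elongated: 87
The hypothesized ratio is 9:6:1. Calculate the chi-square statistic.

Expected counts for N = 1313 under a 9:6:1 ratio (total parts = 16):
  disc-shaped: 1313 × 9/16 = 738.5625
  spherical: 1313 × 6/16 = 492.375
  elongated: 1313 × 1/16 = 82.0625
χ² = Σ (O − E)² / E
  disc-shaped: (746 − 738.5625)² / 738.5625 = 0.0749
  spherical: (480 − 492.375)² / 492.375 = 0.3110
  elongated: (87 − 82.0625)² / 82.0625 = 0.2971
χ² = 0.0749 + 0.3110 + 0.2971 = 0.683

0.683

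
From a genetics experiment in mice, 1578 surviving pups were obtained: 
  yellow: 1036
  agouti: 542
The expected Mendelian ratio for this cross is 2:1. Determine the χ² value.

0.730

Expected counts for N = 1578 under a 2:1 ratio (total parts = 3):
  yellow: 1578 × 2/3 = 1052
  agouti: 1578 × 1/3 = 526
χ² = Σ (O − E)² / E
  yellow: (1036 − 1052)² / 1052 = 0.2433
  agouti: (542 − 526)² / 526 = 0.4867
χ² = 0.2433 + 0.4867 = 0.730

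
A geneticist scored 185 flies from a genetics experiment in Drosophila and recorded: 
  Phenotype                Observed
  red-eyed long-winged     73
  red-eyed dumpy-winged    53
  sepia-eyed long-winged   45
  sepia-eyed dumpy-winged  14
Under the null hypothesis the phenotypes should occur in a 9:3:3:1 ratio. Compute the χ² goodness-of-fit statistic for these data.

22.520

Under the 9:3:3:1 hypothesis (Σ ratio = 16, N = 185):
  red-eyed long-winged: 185 × 9/16 = 104.0625
  red-eyed dumpy-winged: 185 × 3/16 = 34.6875
  sepia-eyed long-winged: 185 × 3/16 = 34.6875
  sepia-eyed dumpy-winged: 185 × 1/16 = 11.5625
χ² = Σ (O − E)² / E
  red-eyed long-winged: (73 − 104.0625)² / 104.0625 = 9.2721
  red-eyed dumpy-winged: (53 − 34.6875)² / 34.6875 = 9.6677
  sepia-eyed long-winged: (45 − 34.6875)² / 34.6875 = 3.0659
  sepia-eyed dumpy-winged: (14 − 11.5625)² / 11.5625 = 0.5139
χ² = 9.2721 + 9.6677 + 3.0659 + 0.5139 = 22.5196 ≈ 22.520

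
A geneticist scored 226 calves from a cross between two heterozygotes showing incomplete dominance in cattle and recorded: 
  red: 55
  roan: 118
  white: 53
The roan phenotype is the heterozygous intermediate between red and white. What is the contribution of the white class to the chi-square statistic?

0.217

With incomplete dominance, a heterozygote × heterozygote cross gives a 1:2:1 phenotypic ratio.
Under the 1:2:1 hypothesis (Σ ratio = 4, N = 226):
  red: 226 × 1/4 = 56.5
  roan: 226 × 2/4 = 113
  white: 226 × 1/4 = 56.5
Contribution of white: (53 − 56.5)² / 56.5 = 0.2168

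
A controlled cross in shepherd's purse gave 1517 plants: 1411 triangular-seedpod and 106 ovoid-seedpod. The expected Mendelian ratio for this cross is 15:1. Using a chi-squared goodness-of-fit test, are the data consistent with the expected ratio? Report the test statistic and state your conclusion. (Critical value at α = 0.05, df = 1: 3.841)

1.408; consistent

Expected counts for N = 1517 under a 15:1 ratio (total parts = 16):
  triangular-seedpod: 1517 × 15/16 = 1422.1875
  ovoid-seedpod: 1517 × 1/16 = 94.8125
χ² = Σ (O − E)² / E
  triangular-seedpod: (1411 − 1422.1875)² / 1422.1875 = 0.0880
  ovoid-seedpod: (106 − 94.8125)² / 94.8125 = 1.3201
χ² = 0.0880 + 1.3201 = 1.4081 ≈ 1.408
Degrees of freedom = 2 − 1 = 1; critical value at α = 0.05 is 3.841.
Since 1.408 < 3.841, we fail to reject the null hypothesis — the data are consistent with the 15:1 ratio.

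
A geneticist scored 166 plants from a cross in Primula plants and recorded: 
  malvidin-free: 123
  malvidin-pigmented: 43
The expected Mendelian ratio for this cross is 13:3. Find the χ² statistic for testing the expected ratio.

5.576

The 13:3 ratio has 16 parts, so with N = 166 the expected counts are:
  malvidin-free: 166 × 13/16 = 134.875
  malvidin-pigmented: 166 × 3/16 = 31.125
χ² = Σ (O − E)² / E
  malvidin-free: (123 − 134.875)² / 134.875 = 1.0455
  malvidin-pigmented: (43 − 31.125)² / 31.125 = 4.5306
χ² = 1.0455 + 4.5306 = 5.5761 ≈ 5.576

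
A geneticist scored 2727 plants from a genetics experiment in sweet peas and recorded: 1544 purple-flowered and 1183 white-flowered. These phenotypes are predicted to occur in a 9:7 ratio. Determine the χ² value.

0.151

Under the 9:7 hypothesis (Σ ratio = 16, N = 2727):
  purple-flowered: 2727 × 9/16 = 1533.9375
  white-flowered: 2727 × 7/16 = 1193.0625
χ² = Σ (O − E)² / E
  purple-flowered: (1544 − 1533.9375)² / 1533.9375 = 0.0660
  white-flowered: (1183 − 1193.0625)² / 1193.0625 = 0.0849
χ² = 0.0660 + 0.0849 = 0.1509 ≈ 0.151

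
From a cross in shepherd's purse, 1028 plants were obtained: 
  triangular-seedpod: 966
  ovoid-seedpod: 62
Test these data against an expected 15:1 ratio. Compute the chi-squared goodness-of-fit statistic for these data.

0.084

The 15:1 ratio has 16 parts, so with N = 1028 the expected counts are:
  triangular-seedpod: 1028 × 15/16 = 963.75
  ovoid-seedpod: 1028 × 1/16 = 64.25
χ² = Σ (O − E)² / E
  triangular-seedpod: (966 − 963.75)² / 963.75 = 0.0053
  ovoid-seedpod: (62 − 64.25)² / 64.25 = 0.0788
χ² = 0.0053 + 0.0788 = 0.0841 ≈ 0.084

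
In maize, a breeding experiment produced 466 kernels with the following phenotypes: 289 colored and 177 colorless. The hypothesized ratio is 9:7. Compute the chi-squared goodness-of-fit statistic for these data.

6.298

The 9:7 ratio has 16 parts, so with N = 466 the expected counts are:
  colored: 466 × 9/16 = 262.125
  colorless: 466 × 7/16 = 203.875
χ² = Σ (O − E)² / E
  colored: (289 − 262.125)² / 262.125 = 2.7554
  colorless: (177 − 203.875)² / 203.875 = 3.5427
χ² = 2.7554 + 3.5427 = 6.2981 ≈ 6.298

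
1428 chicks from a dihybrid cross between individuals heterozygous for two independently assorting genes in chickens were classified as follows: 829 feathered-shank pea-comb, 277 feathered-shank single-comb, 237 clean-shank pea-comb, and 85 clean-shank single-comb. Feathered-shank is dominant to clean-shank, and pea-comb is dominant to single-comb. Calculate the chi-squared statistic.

4.879

A dihybrid F₂ with independent assortment and complete dominance at both loci gives a 9:3:3:1 phenotypic ratio.
The 9:3:3:1 ratio has 16 parts, so with N = 1428 the expected counts are:
  feathered-shank pea-comb: 1428 × 9/16 = 803.25
  feathered-shank single-comb: 1428 × 3/16 = 267.75
  clean-shank pea-comb: 1428 × 3/16 = 267.75
  clean-shank single-comb: 1428 × 1/16 = 89.25
χ² = Σ (O − E)² / E
  feathered-shank pea-comb: (829 − 803.25)² / 803.25 = 0.8255
  feathered-shank single-comb: (277 − 267.75)² / 267.75 = 0.3196
  clean-shank pea-comb: (237 − 267.75)² / 267.75 = 3.5315
  clean-shank single-comb: (85 − 89.25)² / 89.25 = 0.2024
χ² = 0.8255 + 0.3196 + 3.5315 + 0.2024 = 4.879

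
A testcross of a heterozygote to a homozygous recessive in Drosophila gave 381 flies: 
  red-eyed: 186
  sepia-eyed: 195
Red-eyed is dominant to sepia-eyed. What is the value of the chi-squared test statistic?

0.213

A testcross of a heterozygote (Aa × aa) gives a 1:1 phenotypic ratio.
Under the 1:1 hypothesis (Σ ratio = 2, N = 381):
  red-eyed: 381 × 1/2 = 190.5
  sepia-eyed: 381 × 1/2 = 190.5
χ² = Σ (O − E)² / E
  red-eyed: (186 − 190.5)² / 190.5 = 0.1063
  sepia-eyed: (195 − 190.5)² / 190.5 = 0.1063
χ² = 0.1063 + 0.1063 = 0.2126 ≈ 0.213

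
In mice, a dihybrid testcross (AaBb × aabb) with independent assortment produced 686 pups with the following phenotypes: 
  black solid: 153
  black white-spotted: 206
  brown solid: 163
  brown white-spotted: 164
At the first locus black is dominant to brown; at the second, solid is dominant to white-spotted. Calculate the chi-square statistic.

A dihybrid testcross with independent assortment gives a 1:1:1:1 ratio.
The 1:1:1:1 ratio has 4 parts, so with N = 686 the expected counts are:
  black solid: 686 × 1/4 = 171.5
  black white-spotted: 686 × 1/4 = 171.5
  brown solid: 686 × 1/4 = 171.5
  brown white-spotted: 686 × 1/4 = 171.5
χ² = Σ (O − E)² / E
  black solid: (153 − 171.5)² / 171.5 = 1.9956
  black white-spotted: (206 − 171.5)² / 171.5 = 6.9402
  brown solid: (163 − 171.5)² / 171.5 = 0.4213
  brown white-spotted: (164 − 171.5)² / 171.5 = 0.3280
χ² = 1.9956 + 6.9402 + 0.4213 + 0.3280 = 9.6851 ≈ 9.685

9.685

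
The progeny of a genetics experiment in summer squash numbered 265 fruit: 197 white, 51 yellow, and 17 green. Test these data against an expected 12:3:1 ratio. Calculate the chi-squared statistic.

Under the 12:3:1 hypothesis (Σ ratio = 16, N = 265):
  white: 265 × 12/16 = 198.75
  yellow: 265 × 3/16 = 49.6875
  green: 265 × 1/16 = 16.5625
χ² = Σ (O − E)² / E
  white: (197 − 198.75)² / 198.75 = 0.0154
  yellow: (51 − 49.6875)² / 49.6875 = 0.0347
  green: (17 − 16.5625)² / 16.5625 = 0.0116
χ² = 0.0154 + 0.0347 + 0.0116 = 0.0617 ≈ 0.062

0.062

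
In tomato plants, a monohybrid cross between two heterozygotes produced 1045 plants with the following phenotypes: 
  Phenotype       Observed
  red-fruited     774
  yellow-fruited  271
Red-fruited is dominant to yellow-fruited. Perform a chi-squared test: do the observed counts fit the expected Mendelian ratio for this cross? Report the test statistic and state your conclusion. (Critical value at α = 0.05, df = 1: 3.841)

0.485; consistent

For a monohybrid cross between heterozygotes with complete dominance, the expected phenotypic ratio is 3:1.
Under the 3:1 hypothesis (Σ ratio = 4, N = 1045):
  red-fruited: 1045 × 3/4 = 783.75
  yellow-fruited: 1045 × 1/4 = 261.25
χ² = Σ (O − E)² / E
  red-fruited: (774 − 783.75)² / 783.75 = 0.1213
  yellow-fruited: (271 − 261.25)² / 261.25 = 0.3639
χ² = 0.1213 + 0.3639 = 0.4852 ≈ 0.485
Degrees of freedom = 2 − 1 = 1; critical value at α = 0.05 is 3.841.
Since 0.485 < 3.841, we fail to reject the null hypothesis — the data are consistent with the 3:1 ratio.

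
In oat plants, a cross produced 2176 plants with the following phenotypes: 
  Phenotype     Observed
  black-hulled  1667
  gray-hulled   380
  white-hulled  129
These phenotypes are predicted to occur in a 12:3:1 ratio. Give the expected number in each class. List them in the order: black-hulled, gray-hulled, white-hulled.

1632, 408, 136

Expected counts for N = 2176 under a 12:3:1 ratio (total parts = 16):
  black-hulled: 2176 × 12/16 = 1632
  gray-hulled: 2176 × 3/16 = 408
  white-hulled: 2176 × 1/16 = 136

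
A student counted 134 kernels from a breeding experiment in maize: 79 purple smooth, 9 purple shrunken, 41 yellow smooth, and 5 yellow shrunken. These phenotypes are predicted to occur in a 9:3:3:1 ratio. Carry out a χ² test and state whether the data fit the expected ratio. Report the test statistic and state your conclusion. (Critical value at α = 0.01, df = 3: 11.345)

The 9:3:3:1 ratio has 16 parts, so with N = 134 the expected counts are:
  purple smooth: 134 × 9/16 = 75.375
  purple shrunken: 134 × 3/16 = 25.125
  yellow smooth: 134 × 3/16 = 25.125
  yellow shrunken: 134 × 1/16 = 8.375
χ² = Σ (O − E)² / E
  purple smooth: (79 − 75.375)² / 75.375 = 0.1743
  purple shrunken: (9 − 25.125)² / 25.125 = 10.3489
  yellow smooth: (41 − 25.125)² / 25.125 = 10.0305
  yellow shrunken: (5 − 8.375)² / 8.375 = 1.3601
χ² = 0.1743 + 10.3489 + 10.0305 + 1.3601 = 21.9138 ≈ 21.914
Degrees of freedom = 4 − 1 = 3; critical value at α = 0.01 is 11.345.
Since 21.914 > 11.345, we reject the null hypothesis — the data do not fit the 9:3:3:1 ratio.

21.914; not consistent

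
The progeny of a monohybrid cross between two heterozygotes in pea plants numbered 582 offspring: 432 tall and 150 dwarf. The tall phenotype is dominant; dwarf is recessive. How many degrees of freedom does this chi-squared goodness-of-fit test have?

For a monohybrid cross between heterozygotes with complete dominance, the expected phenotypic ratio is 3:1.
A goodness-of-fit test with 2 phenotype classes has df = 2 − 1 = 1.

1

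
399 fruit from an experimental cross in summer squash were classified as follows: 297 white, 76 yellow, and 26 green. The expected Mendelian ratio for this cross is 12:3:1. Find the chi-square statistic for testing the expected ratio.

0.081

Expected counts for N = 399 under a 12:3:1 ratio (total parts = 16):
  white: 399 × 12/16 = 299.25
  yellow: 399 × 3/16 = 74.8125
  green: 399 × 1/16 = 24.9375
χ² = Σ (O − E)² / E
  white: (297 − 299.25)² / 299.25 = 0.0169
  yellow: (76 − 74.8125)² / 74.8125 = 0.0188
  green: (26 − 24.9375)² / 24.9375 = 0.0453
χ² = 0.0169 + 0.0188 + 0.0453 = 0.081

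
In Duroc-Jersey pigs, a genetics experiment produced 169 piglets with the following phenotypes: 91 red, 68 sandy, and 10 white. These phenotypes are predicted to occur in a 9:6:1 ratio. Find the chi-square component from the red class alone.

The 9:6:1 ratio has 16 parts, so with N = 169 the expected counts are:
  red: 169 × 9/16 = 95.0625
  sandy: 169 × 6/16 = 63.375
  white: 169 × 1/16 = 10.5625
Contribution of red: (91 − 95.0625)² / 95.0625 = 0.1736

0.174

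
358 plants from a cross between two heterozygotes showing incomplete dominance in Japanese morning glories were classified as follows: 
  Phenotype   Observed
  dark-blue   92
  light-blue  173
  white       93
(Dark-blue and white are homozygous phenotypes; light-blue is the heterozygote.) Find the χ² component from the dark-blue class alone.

With incomplete dominance, a heterozygote × heterozygote cross gives a 1:2:1 phenotypic ratio.
Expected counts for N = 358 under a 1:2:1 ratio (total parts = 4):
  dark-blue: 358 × 1/4 = 89.5
  light-blue: 358 × 2/4 = 179
  white: 358 × 1/4 = 89.5
Contribution of dark-blue: (92 − 89.5)² / 89.5 = 0.0698

0.070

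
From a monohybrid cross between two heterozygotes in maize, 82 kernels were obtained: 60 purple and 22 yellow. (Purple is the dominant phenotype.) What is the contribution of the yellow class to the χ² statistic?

For a monohybrid cross between heterozygotes with complete dominance, the expected phenotypic ratio is 3:1.
Under the 3:1 hypothesis (Σ ratio = 4, N = 82):
  purple: 82 × 3/4 = 61.5
  yellow: 82 × 1/4 = 20.5
Contribution of yellow: (22 − 20.5)² / 20.5 = 0.1098

0.110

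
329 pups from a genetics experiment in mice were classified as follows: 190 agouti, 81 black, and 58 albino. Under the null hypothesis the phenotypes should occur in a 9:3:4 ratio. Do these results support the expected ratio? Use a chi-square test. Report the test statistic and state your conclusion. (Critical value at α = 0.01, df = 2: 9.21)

Expected counts for N = 329 under a 9:3:4 ratio (total parts = 16):
  agouti: 329 × 9/16 = 185.0625
  black: 329 × 3/16 = 61.6875
  albino: 329 × 4/16 = 82.25
χ² = Σ (O − E)² / E
  agouti: (190 − 185.0625)² / 185.0625 = 0.1317
  black: (81 − 61.6875)² / 61.6875 = 6.0462
  albino: (58 − 82.25)² / 82.25 = 7.1497
χ² = 0.1317 + 6.0462 + 7.1497 = 13.3276 ≈ 13.328
Degrees of freedom = 3 − 1 = 2; critical value at α = 0.01 is 9.21.
Since 13.328 > 9.21, we reject the null hypothesis — the data do not fit the 9:3:4 ratio.

13.328; not consistent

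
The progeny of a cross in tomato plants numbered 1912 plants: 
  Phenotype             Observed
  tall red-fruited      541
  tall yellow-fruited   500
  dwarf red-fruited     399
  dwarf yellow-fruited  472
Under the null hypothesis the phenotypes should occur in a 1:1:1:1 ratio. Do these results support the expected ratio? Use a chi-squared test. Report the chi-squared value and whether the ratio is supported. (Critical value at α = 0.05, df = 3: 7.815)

22.448; not consistent

Expected counts for N = 1912 under a 1:1:1:1 ratio (total parts = 4):
  tall red-fruited: 1912 × 1/4 = 478
  tall yellow-fruited: 1912 × 1/4 = 478
  dwarf red-fruited: 1912 × 1/4 = 478
  dwarf yellow-fruited: 1912 × 1/4 = 478
χ² = Σ (O − E)² / E
  tall red-fruited: (541 − 478)² / 478 = 8.3033
  tall yellow-fruited: (500 − 478)² / 478 = 1.0126
  dwarf red-fruited: (399 − 478)² / 478 = 13.0565
  dwarf yellow-fruited: (472 − 478)² / 478 = 0.0753
χ² = 8.3033 + 1.0126 + 13.0565 + 0.0753 = 22.4477 ≈ 22.448
Degrees of freedom = 4 − 1 = 3; critical value at α = 0.05 is 7.815.
Since 22.448 > 7.815, we reject the null hypothesis — the data do not fit the 1:1:1:1 ratio.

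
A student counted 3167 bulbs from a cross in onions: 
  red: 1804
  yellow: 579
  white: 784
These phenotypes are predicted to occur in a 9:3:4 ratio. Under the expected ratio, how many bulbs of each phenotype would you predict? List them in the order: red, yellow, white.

Under the 9:3:4 hypothesis (Σ ratio = 16, N = 3167):
  red: 3167 × 9/16 = 1781.4375
  yellow: 3167 × 3/16 = 593.8125
  white: 3167 × 4/16 = 791.75

1781.4375, 593.8125, 791.75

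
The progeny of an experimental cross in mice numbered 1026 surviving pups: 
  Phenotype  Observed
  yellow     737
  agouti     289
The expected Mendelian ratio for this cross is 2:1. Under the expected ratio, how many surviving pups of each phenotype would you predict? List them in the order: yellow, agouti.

Expected counts for N = 1026 under a 2:1 ratio (total parts = 3):
  yellow: 1026 × 2/3 = 684
  agouti: 1026 × 1/3 = 342

684, 342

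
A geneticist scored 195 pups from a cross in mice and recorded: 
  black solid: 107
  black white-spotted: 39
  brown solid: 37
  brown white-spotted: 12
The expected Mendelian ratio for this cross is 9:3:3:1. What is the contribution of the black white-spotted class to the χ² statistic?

0.163

Total ratio parts = 16. Expected numbers out of 195:
  black solid: 195 × 9/16 = 109.6875
  black white-spotted: 195 × 3/16 = 36.5625
  brown solid: 195 × 3/16 = 36.5625
  brown white-spotted: 195 × 1/16 = 12.1875
Contribution of black white-spotted: (39 − 36.5625)² / 36.5625 = 0.1625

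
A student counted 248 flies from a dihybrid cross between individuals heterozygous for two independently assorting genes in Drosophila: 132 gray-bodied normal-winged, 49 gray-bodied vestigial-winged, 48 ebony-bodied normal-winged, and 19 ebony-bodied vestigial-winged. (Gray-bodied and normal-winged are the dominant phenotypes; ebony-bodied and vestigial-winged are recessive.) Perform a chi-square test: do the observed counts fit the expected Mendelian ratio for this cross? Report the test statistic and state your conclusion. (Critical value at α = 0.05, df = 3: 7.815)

1.376; consistent

A dihybrid F₂ with independent assortment and complete dominance at both loci gives a 9:3:3:1 phenotypic ratio.
Total ratio parts = 16. Expected numbers out of 248:
  gray-bodied normal-winged: 248 × 9/16 = 139.5
  gray-bodied vestigial-winged: 248 × 3/16 = 46.5
  ebony-bodied normal-winged: 248 × 3/16 = 46.5
  ebony-bodied vestigial-winged: 248 × 1/16 = 15.5
χ² = Σ (O − E)² / E
  gray-bodied normal-winged: (132 − 139.5)² / 139.5 = 0.4032
  gray-bodied vestigial-winged: (49 − 46.5)² / 46.5 = 0.1344
  ebony-bodied normal-winged: (48 − 46.5)² / 46.5 = 0.0484
  ebony-bodied vestigial-winged: (19 − 15.5)² / 15.5 = 0.7903
χ² = 0.4032 + 0.1344 + 0.0484 + 0.7903 = 1.3763 ≈ 1.376
Degrees of freedom = 4 − 1 = 3; critical value at α = 0.05 is 7.815.
Since 1.376 < 7.815, we fail to reject the null hypothesis — the data are consistent with the 9:3:3:1 ratio.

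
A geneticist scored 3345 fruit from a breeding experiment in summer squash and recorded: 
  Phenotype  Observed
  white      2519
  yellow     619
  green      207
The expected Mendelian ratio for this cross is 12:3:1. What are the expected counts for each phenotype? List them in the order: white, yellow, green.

The 12:3:1 ratio has 16 parts, so with N = 3345 the expected counts are:
  white: 3345 × 12/16 = 2508.75
  yellow: 3345 × 3/16 = 627.1875
  green: 3345 × 1/16 = 209.0625

2508.75, 627.1875, 209.0625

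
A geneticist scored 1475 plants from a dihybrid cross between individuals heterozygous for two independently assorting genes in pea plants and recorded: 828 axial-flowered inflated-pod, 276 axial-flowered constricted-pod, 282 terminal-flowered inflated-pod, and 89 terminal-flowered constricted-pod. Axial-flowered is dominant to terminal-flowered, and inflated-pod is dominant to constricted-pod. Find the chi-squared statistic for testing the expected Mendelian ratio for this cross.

A dihybrid F₂ with independent assortment and complete dominance at both loci gives a 9:3:3:1 phenotypic ratio.
Expected counts for N = 1475 under a 9:3:3:1 ratio (total parts = 16):
  axial-flowered inflated-pod: 1475 × 9/16 = 829.6875
  axial-flowered constricted-pod: 1475 × 3/16 = 276.5625
  terminal-flowered inflated-pod: 1475 × 3/16 = 276.5625
  terminal-flowered constricted-pod: 1475 × 1/16 = 92.1875
χ² = Σ (O − E)² / E
  axial-flowered inflated-pod: (828 − 829.6875)² / 829.6875 = 0.0034
  axial-flowered constricted-pod: (276 − 276.5625)² / 276.5625 = 0.0011
  terminal-flowered inflated-pod: (282 − 276.5625)² / 276.5625 = 0.1069
  terminal-flowered constricted-pod: (89 − 92.1875)² / 92.1875 = 0.1102
χ² = 0.0034 + 0.0011 + 0.1069 + 0.1102 = 0.2216 ≈ 0.222

0.222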